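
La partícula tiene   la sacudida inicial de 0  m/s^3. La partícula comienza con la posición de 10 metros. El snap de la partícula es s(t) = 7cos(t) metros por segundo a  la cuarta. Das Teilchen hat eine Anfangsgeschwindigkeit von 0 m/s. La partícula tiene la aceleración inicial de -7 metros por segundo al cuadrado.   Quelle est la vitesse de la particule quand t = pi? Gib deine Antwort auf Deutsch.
Wir müssen unsere Gleichung für den Snap s(t) = 7·cos(t) 3-mal integrieren. Die Stammfunktion von dem Snap ist der Ruck. Mit j(0) = 0 erhalten wir j(t) = 7·sin(t). Durch Integration von dem Ruck und Verwendung der Anfangsbedingung a(0) = -7, erhalten wir a(t) = -7·cos(t). Durch Integration von der Beschleunigung und Verwendung der Anfangsbedingung v(0) = 0, erhalten wir v(t) = -7·sin(t). Aus der Gleichung für die Geschwindigkeit v(t) = -7·sin(t), setzen wir t = pi ein und erhalten v = 0.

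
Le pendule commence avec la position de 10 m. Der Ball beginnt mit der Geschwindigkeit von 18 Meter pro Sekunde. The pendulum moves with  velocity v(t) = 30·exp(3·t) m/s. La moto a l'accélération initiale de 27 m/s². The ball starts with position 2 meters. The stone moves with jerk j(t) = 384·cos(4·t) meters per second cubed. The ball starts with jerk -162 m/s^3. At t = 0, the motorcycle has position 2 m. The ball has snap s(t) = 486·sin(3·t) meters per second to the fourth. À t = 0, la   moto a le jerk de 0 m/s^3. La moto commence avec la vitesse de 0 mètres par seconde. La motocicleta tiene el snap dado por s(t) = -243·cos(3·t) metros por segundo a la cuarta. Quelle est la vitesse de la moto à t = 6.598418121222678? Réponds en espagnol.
Partiendo del snap s(t) = -243·cos(3·t), tomamos 3 integrales. La antiderivada del snap es la sacudida. Usando j(0) = 0, obtenemos j(t) = -81·sin(3·t). La integral de la sacudida, con a(0) = 27, da la aceleración: a(t) = 27·cos(3·t). La antiderivada de la aceleración es la velocidad. Usando v(0) = 0, obtenemos v(t) = 9·sin(3·t). Tenemos la velocidad v(t) = 9·sin(3·t). Sustituyendo t = 6.598418121222678: v(6.598418121222678) = 7.29815259212376.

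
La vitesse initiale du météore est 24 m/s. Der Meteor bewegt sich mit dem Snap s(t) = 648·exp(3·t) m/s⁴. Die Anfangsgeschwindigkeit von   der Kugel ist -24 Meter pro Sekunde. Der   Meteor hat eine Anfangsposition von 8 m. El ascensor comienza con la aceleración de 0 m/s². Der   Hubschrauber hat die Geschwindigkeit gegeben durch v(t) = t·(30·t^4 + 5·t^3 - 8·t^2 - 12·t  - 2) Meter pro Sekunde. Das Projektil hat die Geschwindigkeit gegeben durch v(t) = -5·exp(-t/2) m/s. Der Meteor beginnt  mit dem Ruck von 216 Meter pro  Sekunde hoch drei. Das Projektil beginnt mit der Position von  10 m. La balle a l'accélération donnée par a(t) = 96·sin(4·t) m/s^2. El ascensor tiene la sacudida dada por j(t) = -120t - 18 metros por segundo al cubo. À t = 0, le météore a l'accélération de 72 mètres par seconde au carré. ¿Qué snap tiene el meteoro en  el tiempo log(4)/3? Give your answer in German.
Wir haben den Snap s(t) = 648·exp(3·t). Durch Einsetzen von t = log(4)/3: s(log(4)/3) = 2592.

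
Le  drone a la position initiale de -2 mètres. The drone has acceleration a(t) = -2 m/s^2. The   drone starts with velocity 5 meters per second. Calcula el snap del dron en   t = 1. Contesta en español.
Partiendo de la aceleración a(t) = -2, tomamos 2 derivadas. Tomando d/dt de a(t), encontramos j(t) = 0. Derivando la sacudida, obtenemos el snap: s(t) = 0. Tenemos el snap s(t) = 0. Sustituyendo t = 1: s(1) = 0.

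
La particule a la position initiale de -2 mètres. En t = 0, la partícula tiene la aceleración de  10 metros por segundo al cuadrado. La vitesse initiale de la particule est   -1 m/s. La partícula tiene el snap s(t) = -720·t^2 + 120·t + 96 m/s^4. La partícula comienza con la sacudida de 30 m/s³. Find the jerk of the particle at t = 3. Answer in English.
To find the answer, we compute 1 antiderivative of s(t) = -720·t^2 + 120·t + 96. The integral of snap is jerk. Using j(0) = 30, we get j(t) = -240·t^3 + 60·t^2 + 96·t + 30. We have jerk j(t) = -240·t^3 + 60·t^2 + 96·t + 30. Substituting t = 3: j(3) = -5622.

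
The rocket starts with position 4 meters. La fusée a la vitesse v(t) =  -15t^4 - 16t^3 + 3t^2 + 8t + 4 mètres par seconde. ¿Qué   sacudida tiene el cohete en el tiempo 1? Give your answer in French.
En partant de la vitesse v(t) = -15·t^4 - 16·t^3 + 3·t^2 + 8·t + 4, nous prenons 2 dérivées. En dérivant la vitesse, nous obtenons l'accélération: a(t) = -60·t^3 - 48·t^2 + 6·t + 8. En prenant d/dt de a(t), nous trouvons j(t) = -180·t^2 - 96·t + 6. En utilisant j(t) = -180·t^2 - 96·t + 6 et en substituant t = 1, nous trouvons j = -270.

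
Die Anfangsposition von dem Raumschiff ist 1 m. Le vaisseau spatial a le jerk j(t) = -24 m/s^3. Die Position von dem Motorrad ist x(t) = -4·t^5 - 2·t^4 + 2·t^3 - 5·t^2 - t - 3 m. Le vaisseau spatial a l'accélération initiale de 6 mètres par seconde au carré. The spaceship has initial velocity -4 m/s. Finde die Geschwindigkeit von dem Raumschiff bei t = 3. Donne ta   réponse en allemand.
Um dies zu lösen, müssen wir 2 Stammfunktionen unserer Gleichung für den Ruck j(t) = -24 finden. Mit ∫j(t)dt und Anwendung von a(0) = 6, finden wir a(t) = 6 - 24·t. Die Stammfunktion von der Beschleunigung, mit v(0) = -4, ergibt die Geschwindigkeit: v(t) = -12·t^2 + 6·t - 4. Wir haben die Geschwindigkeit v(t) = -12·t^2 + 6·t - 4. Durch Einsetzen von t = 3: v(3) = -94.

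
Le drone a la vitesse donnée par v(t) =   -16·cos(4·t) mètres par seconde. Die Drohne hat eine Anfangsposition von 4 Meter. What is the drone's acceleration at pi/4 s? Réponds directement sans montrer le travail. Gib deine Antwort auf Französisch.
À t = pi/4, a = 0.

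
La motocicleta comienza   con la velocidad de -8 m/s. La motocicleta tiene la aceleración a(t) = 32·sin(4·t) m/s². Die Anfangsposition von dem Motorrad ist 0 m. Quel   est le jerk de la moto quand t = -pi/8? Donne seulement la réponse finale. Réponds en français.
Le jerk à t = -pi/8 est j = 0.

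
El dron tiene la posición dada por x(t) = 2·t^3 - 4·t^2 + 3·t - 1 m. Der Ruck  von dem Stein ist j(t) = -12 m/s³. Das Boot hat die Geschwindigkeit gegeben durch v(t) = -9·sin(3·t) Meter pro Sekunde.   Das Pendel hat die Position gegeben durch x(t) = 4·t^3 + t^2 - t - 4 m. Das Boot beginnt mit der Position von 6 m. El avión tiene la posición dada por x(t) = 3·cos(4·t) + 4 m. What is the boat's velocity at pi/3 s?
From the given velocity equation v(t) = -9·sin(3·t), we substitute t = pi/3 to get v = 0.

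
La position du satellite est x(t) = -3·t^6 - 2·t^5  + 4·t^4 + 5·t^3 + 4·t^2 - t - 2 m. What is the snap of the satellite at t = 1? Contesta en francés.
Pour résoudre ceci, nous devons prendre 4 dérivées de notre équation de la position x(t) = -3·t^6 - 2·t^5 + 4·t^4 + 5·t^3 + 4·t^2 - t - 2. La dérivée de la position donne la vitesse: v(t) = -18·t^5 - 10·t^4 + 16·t^3 + 15·t^2 + 8·t - 1. En dérivant la vitesse, nous obtenons l'accélération: a(t) = -90·t^4 - 40·t^3 + 48·t^2 + 30·t + 8. En prenant d/dt de a(t), nous trouvons j(t) = -360·t^3 - 120·t^2 + 96·t + 30. En prenant d/dt de j(t), nous trouvons s(t) = -1080·t^2 - 240·t + 96. Nous avons le snap s(t) = -1080·t^2 - 240·t + 96. En substituant t = 1: s(1) = -1224.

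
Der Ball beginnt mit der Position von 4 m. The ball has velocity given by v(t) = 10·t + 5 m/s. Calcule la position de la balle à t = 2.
En partant de la vitesse v(t) = 10·t + 5, nous prenons 1 intégrale. En intégrant la vitesse et en utilisant la condition initiale x(0) = 4, nous obtenons x(t) = 5·t^2 + 5·t + 4. Nous avons la position x(t) = 5·t^2 + 5·t + 4. En substituant t = 2: x(2) = 34.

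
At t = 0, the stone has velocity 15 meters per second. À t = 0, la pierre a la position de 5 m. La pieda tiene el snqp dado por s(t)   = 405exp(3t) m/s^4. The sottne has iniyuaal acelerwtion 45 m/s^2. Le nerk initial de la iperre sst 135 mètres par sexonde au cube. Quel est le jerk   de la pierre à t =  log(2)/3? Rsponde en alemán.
Wir müssen das Integral unserer Gleichung für den Snap s(t) = 405·exp(3·t) 1-mal finden. Mit ∫s(t)dt und Anwendung von j(0) = 135, finden wir j(t) = 135·exp(3·t). Aus der Gleichung für den Ruck j(t) = 135·exp(3·t), setzen wir t = log(2)/3 ein und erhalten j = 270.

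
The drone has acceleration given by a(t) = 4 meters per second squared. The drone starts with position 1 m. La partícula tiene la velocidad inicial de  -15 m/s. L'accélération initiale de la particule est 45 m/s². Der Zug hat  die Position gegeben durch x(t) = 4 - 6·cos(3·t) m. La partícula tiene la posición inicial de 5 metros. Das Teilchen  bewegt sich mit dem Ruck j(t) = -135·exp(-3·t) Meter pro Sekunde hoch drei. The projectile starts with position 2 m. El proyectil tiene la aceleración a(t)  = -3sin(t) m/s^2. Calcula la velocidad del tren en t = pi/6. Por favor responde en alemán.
Wir müssen unsere Gleichung für die Position x(t) = 4 - 6·cos(3·t) 1-mal ableiten. Die Ableitung von der Position ergibt die Geschwindigkeit: v(t) = 18·sin(3·t). Mit v(t) = 18·sin(3·t) und Einsetzen von t = pi/6, finden wir v = 18.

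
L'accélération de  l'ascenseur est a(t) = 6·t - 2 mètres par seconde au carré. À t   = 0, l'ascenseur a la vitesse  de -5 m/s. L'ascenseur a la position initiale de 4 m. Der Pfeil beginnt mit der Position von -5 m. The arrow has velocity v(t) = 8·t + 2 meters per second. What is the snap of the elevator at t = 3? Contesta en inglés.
We must differentiate our acceleration equation a(t) = 6·t - 2 2 times. Differentiating acceleration, we get jerk: j(t) = 6. Taking d/dt of j(t), we find s(t) = 0. We have snap s(t) = 0. Substituting t = 3: s(3) = 0.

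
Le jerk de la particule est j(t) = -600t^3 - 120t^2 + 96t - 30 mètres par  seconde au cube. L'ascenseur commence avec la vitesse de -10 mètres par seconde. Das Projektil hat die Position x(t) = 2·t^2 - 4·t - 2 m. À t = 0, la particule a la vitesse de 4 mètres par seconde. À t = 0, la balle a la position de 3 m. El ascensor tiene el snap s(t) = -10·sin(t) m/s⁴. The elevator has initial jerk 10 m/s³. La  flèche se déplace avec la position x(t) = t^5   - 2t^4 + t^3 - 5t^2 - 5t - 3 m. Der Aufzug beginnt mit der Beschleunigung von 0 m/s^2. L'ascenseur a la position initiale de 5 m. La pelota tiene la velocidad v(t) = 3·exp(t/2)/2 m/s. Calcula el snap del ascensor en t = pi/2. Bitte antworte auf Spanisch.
Usando s(t) = -10·sin(t) y sustituyendo t = pi/2, encontramos s = -10.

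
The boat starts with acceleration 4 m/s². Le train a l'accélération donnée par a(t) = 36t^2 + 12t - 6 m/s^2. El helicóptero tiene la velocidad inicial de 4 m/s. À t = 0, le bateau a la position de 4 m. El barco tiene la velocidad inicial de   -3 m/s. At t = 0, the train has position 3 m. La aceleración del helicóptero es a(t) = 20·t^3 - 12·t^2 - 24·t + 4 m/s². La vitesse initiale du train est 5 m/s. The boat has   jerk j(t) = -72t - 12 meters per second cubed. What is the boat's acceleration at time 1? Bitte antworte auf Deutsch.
Wir müssen unsere Gleichung für den Ruck j(t) = -72·t - 12 1-mal integrieren. Die Stammfunktion von dem Ruck, mit a(0) = 4, ergibt die Beschleunigung: a(t) = -36·t^2 - 12·t + 4. Wir haben die Beschleunigung a(t) = -36·t^2 - 12·t + 4. Durch Einsetzen von t = 1: a(1) = -44.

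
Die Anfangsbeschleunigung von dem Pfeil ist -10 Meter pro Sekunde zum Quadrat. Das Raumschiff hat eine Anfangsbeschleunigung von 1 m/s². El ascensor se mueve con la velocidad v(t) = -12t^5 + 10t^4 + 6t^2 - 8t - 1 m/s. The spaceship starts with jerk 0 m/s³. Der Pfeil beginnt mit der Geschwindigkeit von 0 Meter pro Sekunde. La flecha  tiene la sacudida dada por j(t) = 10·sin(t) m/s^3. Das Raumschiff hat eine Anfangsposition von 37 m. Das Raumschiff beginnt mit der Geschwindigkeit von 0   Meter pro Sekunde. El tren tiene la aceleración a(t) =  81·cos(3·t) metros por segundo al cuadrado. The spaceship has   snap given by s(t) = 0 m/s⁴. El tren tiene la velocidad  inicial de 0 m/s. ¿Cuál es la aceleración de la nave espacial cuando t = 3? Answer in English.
We need to integrate our snap equation s(t) = 0 2 times. Integrating snap and using the initial condition j(0) = 0, we get j(t) = 0. Finding the integral of j(t) and using a(0) = 1: a(t) = 1. From the given acceleration equation a(t) = 1, we substitute t = 3 to get a = 1.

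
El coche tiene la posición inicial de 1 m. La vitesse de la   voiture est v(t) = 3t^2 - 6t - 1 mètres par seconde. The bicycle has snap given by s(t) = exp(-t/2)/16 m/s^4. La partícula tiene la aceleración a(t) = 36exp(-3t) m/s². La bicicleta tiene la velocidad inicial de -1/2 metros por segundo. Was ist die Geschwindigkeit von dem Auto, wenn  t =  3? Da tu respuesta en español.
Tenemos la velocidad v(t) = 3·t^2 - 6·t - 1. Sustituyendo t = 3: v(3) = 8.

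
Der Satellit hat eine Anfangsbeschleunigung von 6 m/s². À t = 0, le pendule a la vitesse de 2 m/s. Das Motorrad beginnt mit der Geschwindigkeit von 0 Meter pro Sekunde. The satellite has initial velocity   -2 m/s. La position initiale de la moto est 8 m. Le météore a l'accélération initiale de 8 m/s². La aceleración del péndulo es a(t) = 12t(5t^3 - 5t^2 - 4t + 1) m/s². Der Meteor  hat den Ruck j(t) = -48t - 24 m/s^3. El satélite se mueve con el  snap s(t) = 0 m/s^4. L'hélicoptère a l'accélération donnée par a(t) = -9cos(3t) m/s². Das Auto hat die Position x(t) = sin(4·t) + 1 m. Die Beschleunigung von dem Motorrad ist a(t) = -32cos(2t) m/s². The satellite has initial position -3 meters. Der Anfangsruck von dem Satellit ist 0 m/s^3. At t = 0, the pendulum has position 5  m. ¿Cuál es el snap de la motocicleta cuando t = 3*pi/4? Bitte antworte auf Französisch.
En partant de l'accélération a(t) = -32·cos(2·t), nous prenons 2 dérivées. En prenant d/dt de a(t), nous trouvons j(t) = 64·sin(2·t). En prenant d/dt de j(t), nous trouvons s(t) = 128·cos(2·t). Nous avons le snap s(t) = 128·cos(2·t). En substituant t = 3*pi/4: s(3*pi/4) = 0.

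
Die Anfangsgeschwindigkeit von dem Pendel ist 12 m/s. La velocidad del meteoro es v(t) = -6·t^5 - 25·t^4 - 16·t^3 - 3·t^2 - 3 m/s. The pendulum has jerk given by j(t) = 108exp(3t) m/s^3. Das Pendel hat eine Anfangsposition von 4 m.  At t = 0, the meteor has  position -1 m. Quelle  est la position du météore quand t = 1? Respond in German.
Wir müssen das Integral unserer Gleichung für die Geschwindigkeit v(t) = -6·t^5 - 25·t^4 - 16·t^3 - 3·t^2 - 3 1-mal finden. Das Integral von der Geschwindigkeit, mit x(0) = -1, ergibt die Position: x(t) = -t^6 - 5·t^5 - 4·t^4 - t^3 - 3·t - 1. Wir haben die Position x(t) = -t^6 - 5·t^5 - 4·t^4 - t^3 - 3·t - 1. Durch Einsetzen von t = 1: x(1) = -15.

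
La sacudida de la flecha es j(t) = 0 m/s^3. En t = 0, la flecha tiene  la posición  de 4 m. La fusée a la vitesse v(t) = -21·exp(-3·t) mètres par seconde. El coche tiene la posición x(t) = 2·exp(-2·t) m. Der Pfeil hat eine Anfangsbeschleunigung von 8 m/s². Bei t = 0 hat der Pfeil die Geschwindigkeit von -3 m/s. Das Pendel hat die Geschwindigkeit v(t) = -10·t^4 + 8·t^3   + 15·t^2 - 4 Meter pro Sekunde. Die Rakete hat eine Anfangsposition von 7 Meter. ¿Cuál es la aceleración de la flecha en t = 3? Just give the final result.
En t = 3, a = 8.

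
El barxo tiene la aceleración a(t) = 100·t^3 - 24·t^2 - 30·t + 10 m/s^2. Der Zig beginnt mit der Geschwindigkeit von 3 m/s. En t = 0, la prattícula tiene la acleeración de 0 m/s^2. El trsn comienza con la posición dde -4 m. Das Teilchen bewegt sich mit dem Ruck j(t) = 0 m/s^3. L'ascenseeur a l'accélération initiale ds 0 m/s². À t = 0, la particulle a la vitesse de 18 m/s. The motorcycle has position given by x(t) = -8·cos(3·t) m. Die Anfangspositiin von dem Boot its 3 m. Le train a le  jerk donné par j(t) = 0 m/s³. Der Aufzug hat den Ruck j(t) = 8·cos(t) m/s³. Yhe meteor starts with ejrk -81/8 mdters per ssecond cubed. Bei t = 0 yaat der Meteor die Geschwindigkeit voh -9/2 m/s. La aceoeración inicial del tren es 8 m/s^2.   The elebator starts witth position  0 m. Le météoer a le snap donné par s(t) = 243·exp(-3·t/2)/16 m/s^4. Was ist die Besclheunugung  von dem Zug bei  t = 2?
Wir müssen die Stammfunktion unserer Gleichung für den Ruck j(t) = 0 1-mal finden. Die Stammfunktion von dem Ruck, mit a(0) = 8, ergibt die Beschleunigung: a(t) = 8. Aus der Gleichung für die Beschleunigung a(t) = 8, setzen wir t = 2 ein und erhalten a = 8.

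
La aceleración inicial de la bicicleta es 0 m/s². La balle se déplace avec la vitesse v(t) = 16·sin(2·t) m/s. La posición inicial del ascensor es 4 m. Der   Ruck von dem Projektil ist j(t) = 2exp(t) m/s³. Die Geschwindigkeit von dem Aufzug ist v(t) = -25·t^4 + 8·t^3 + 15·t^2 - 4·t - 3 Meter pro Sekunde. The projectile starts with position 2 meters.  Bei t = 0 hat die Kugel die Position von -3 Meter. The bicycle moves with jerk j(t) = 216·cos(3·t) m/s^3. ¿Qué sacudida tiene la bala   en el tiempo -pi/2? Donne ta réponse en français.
Nous devons dériver notre équation de la vitesse v(t) = 16·sin(2·t) 2 fois. En dérivant la vitesse, nous obtenons l'accélération: a(t) = 32·cos(2·t). La dérivée de l'accélération donne le jerk: j(t) = -64·sin(2·t). En utilisant j(t) = -64·sin(2·t) et en substituant t = -pi/2, nous trouvons j = 0.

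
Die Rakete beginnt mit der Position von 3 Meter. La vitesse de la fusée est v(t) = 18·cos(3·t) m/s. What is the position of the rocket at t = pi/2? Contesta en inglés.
To solve this, we need to take 1 integral of our velocity equation v(t) = 18·cos(3·t). The antiderivative of velocity, with x(0) = 3, gives position: x(t) = 6·sin(3·t) + 3. From the given position equation x(t) = 6·sin(3·t) + 3, we substitute t = pi/2 to get x = -3.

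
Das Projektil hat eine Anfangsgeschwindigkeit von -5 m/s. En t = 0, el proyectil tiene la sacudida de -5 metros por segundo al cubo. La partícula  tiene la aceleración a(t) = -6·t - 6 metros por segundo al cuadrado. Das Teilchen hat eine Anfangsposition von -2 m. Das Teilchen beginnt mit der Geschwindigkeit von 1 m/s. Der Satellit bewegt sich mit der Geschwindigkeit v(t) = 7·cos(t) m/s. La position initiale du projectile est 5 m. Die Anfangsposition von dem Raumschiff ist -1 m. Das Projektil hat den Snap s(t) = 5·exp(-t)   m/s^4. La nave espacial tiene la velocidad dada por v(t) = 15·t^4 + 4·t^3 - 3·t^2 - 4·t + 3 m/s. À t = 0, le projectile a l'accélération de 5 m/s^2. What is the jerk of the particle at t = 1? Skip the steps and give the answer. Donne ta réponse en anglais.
The answer is -6.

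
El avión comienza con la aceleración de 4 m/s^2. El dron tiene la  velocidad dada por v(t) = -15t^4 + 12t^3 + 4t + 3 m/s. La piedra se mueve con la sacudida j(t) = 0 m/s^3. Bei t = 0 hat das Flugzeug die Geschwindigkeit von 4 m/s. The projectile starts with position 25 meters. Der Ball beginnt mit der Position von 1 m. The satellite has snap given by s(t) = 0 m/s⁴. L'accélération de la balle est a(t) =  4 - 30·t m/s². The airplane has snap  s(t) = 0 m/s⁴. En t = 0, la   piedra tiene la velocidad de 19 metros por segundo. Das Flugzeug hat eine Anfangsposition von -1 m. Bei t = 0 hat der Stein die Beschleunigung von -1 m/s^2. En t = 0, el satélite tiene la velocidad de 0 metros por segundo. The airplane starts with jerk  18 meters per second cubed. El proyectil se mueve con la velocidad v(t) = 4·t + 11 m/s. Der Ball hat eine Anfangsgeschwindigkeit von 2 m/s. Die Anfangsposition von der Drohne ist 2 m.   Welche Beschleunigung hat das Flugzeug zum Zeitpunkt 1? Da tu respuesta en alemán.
Um dies zu lösen, müssen wir 2 Integrale unserer Gleichung für den Snap s(t) = 0 finden. Die Stammfunktion von dem Snap, mit j(0) = 18, ergibt den Ruck: j(t) = 18. Mit ∫j(t)dt und Anwendung von a(0) = 4, finden wir a(t) = 18·t + 4. Wir haben die Beschleunigung a(t) = 18·t + 4. Durch Einsetzen von t = 1: a(1) = 22.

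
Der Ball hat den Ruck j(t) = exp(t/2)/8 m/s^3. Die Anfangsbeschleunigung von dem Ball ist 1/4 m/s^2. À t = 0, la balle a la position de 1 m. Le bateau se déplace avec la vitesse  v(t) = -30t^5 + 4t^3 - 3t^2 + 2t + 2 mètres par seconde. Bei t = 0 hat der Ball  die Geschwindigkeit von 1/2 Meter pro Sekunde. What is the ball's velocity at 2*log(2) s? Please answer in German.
Wir müssen unsere Gleichung für den Ruck j(t) = exp(t/2)/8 2-mal integrieren. Durch Integration von dem Ruck und Verwendung der Anfangsbedingung a(0) = 1/4, erhalten wir a(t) = exp(t/2)/4. Mit ∫a(t)dt und Anwendung von v(0) = 1/2, finden wir v(t) = exp(t/2)/2. Mit v(t) = exp(t/2)/2 und Einsetzen von t = 2*log(2), finden wir v = 1.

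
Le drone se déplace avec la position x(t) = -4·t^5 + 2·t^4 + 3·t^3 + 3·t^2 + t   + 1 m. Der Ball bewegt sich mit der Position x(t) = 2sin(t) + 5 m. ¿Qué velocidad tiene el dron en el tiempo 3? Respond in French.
Nous devons dériver notre équation de la position x(t) = -4·t^5 + 2·t^4 + 3·t^3 + 3·t^2 + t + 1 1 fois. En dérivant la position, nous obtenons la vitesse: v(t) = -20·t^4 + 8·t^3 + 9·t^2 + 6·t + 1. En utilisant v(t) = -20·t^4 + 8·t^3 + 9·t^2 + 6·t + 1 et en substituant t = 3, nous trouvons v = -1304.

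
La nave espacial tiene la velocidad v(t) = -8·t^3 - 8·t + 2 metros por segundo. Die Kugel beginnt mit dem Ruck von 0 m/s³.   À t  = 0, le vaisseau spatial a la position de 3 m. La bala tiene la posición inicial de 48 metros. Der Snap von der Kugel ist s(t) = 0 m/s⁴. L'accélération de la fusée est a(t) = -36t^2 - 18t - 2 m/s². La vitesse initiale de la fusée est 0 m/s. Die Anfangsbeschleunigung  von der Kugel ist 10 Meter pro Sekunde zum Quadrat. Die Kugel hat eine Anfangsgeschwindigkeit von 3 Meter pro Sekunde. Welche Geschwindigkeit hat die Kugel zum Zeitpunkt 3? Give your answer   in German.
Ausgehend von dem Snap s(t) = 0, nehmen wir 3 Stammfunktionen. Durch Integration von dem Snap und Verwendung der Anfangsbedingung j(0) = 0, erhalten wir j(t) = 0. Das Integral von dem Ruck, mit a(0) = 10, ergibt die Beschleunigung: a(t) = 10. Das Integral von der Beschleunigung ist die Geschwindigkeit. Mit v(0) = 3 erhalten wir v(t) = 10·t + 3. Aus der Gleichung für die Geschwindigkeit v(t) = 10·t + 3, setzen wir t = 3 ein und erhalten v = 33.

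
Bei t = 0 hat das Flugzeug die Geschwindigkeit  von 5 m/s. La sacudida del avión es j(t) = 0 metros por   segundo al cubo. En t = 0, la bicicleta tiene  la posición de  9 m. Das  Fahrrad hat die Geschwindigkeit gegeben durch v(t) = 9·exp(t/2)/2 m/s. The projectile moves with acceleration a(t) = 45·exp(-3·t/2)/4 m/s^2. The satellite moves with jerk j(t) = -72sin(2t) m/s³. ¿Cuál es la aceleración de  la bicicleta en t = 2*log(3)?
Para resolver esto, necesitamos tomar 1 derivada de nuestra ecuación de la velocidad v(t) = 9·exp(t/2)/2. La derivada de la velocidad da la aceleración: a(t) = 9·exp(t/2)/4. Tenemos la aceleración a(t) = 9·exp(t/2)/4. Sustituyendo t = 2*log(3): a(2*log(3)) = 27/4.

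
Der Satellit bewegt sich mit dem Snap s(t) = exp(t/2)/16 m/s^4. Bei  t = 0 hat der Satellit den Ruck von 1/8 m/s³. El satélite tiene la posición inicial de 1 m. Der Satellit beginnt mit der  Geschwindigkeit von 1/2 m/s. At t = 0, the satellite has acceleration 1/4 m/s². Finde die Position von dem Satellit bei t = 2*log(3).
Wir müssen unsere Gleichung für den Snap s(t) = exp(t/2)/16 4-mal integrieren. Das Integral von dem Snap, mit j(0) = 1/8, ergibt den Ruck: j(t) = exp(t/2)/8. Mit ∫j(t)dt und Anwendung von a(0) = 1/4, finden wir a(t) = exp(t/2)/4. Mit ∫a(t)dt und Anwendung von v(0) = 1/2, finden wir v(t) = exp(t/2)/2. Das Integral von der Geschwindigkeit, mit x(0) = 1, ergibt die Position: x(t) = exp(t/2). Aus der Gleichung für die Position x(t) = exp(t/2), setzen wir t = 2*log(3) ein und erhalten x = 3.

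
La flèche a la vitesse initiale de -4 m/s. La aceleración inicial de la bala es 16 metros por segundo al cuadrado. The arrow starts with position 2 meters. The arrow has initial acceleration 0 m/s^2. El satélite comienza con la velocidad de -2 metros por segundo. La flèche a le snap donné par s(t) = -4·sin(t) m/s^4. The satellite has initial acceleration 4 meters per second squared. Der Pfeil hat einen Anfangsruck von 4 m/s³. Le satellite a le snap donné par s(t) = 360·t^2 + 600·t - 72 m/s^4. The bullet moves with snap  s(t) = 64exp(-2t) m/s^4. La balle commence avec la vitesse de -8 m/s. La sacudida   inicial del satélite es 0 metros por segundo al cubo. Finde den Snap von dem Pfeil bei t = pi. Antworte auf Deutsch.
Mit s(t) = -4·sin(t) und Einsetzen von t = pi, finden wir s = 0.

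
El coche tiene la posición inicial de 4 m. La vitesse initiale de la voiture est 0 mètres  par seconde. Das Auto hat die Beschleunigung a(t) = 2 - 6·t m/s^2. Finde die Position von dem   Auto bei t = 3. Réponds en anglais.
We must find the antiderivative of our acceleration equation a(t) = 2 - 6·t 2 times. The integral of acceleration is velocity. Using v(0) = 0, we get v(t) = t·(2 - 3·t). The integral of velocity, with x(0) = 4, gives position: x(t) = -t^3 + t^2 + 4. Using x(t) = -t^3 + t^2 + 4 and substituting t = 3, we find x = -14.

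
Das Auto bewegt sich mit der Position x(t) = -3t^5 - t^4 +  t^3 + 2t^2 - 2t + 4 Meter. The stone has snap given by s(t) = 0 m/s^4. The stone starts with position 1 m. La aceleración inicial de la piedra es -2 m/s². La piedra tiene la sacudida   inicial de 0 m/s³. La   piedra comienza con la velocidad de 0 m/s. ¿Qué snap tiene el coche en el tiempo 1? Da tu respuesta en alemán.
Um dies zu lösen, müssen wir 4 Ableitungen unserer Gleichung für die Position x(t) = -3·t^5 - t^4 + t^3 + 2·t^2 - 2·t + 4 nehmen. Die Ableitung von der Position ergibt die Geschwindigkeit: v(t) = -15·t^4 - 4·t^3 + 3·t^2 + 4·t - 2. Die Ableitung von der Geschwindigkeit ergibt die Beschleunigung: a(t) = -60·t^3 - 12·t^2 + 6·t + 4. Mit d/dt von a(t) finden wir j(t) = -180·t^2 - 24·t + 6. Durch Ableiten von dem Ruck erhalten wir den Snap: s(t) = -360·t - 24. Aus der Gleichung für den Snap s(t) = -360·t - 24, setzen wir t = 1 ein und erhalten s = -384.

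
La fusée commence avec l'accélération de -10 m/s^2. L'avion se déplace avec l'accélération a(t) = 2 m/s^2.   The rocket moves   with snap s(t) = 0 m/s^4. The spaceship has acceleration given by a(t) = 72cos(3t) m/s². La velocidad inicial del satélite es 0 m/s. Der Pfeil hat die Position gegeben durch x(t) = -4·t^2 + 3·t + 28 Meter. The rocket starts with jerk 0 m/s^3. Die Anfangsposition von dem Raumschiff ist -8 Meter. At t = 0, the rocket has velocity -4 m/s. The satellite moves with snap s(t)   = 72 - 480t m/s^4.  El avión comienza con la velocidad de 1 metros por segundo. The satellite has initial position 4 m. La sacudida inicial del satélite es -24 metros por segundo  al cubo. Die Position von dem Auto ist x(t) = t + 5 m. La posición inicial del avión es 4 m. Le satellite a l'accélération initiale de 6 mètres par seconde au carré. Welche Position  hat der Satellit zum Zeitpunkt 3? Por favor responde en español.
Necesitamos integrar nuestra ecuación del snap s(t) = 72 - 480·t 4 veces. La antiderivada del snap, con j(0) = -24, da la sacudida: j(t) = -240·t^2 + 72·t - 24. La antiderivada de la sacudida, con a(0) = 6, da la aceleración: a(t) = -80·t^3 + 36·t^2 - 24·t + 6. Tomando ∫a(t)dt y aplicando v(0) = 0, encontramos v(t) = 2·t·(-10·t^3 + 6·t^2 - 6·t + 3). Integrando la velocidad y usando la condición inicial x(0) = 4, obtenemos x(t) = -4·t^5 + 3·t^4 - 4·t^3 + 3·t^2 + 4. Tenemos la posición x(t) = -4·t^5 + 3·t^4 - 4·t^3 + 3·t^2 + 4. Sustituyendo t = 3: x(3) = -806.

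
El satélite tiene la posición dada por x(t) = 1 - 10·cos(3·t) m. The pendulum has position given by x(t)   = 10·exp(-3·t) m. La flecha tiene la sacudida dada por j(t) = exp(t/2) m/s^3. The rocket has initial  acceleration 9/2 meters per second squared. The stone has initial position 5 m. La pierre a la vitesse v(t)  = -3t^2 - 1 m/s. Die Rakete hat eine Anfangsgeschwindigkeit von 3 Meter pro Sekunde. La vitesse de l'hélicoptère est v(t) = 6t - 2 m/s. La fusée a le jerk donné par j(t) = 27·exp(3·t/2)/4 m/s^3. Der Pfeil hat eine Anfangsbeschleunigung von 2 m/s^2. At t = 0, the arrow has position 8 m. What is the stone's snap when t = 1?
We must differentiate our velocity equation v(t) = -3·t^2 - 1 3 times. Taking d/dt of v(t), we find a(t) = -6·t. Taking d/dt of a(t), we find j(t) = -6. Taking d/dt of j(t), we find s(t) = 0. We have snap s(t) = 0. Substituting t = 1: s(1) = 0.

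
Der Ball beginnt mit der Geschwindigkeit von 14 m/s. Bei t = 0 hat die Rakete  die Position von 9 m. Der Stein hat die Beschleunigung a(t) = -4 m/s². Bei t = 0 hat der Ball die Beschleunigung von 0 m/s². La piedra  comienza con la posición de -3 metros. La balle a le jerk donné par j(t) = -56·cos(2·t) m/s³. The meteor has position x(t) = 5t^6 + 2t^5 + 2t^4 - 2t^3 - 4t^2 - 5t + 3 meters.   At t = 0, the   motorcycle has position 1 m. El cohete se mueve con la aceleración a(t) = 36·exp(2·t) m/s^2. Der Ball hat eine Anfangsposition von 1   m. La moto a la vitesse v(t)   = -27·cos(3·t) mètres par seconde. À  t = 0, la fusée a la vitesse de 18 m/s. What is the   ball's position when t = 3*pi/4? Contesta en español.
Para resolver esto, necesitamos tomar 3 antiderivadas de nuestra ecuación de la sacudida j(t) = -56·cos(2·t). Integrando la sacudida y usando la condición inicial a(0) = 0, obtenemos a(t) = -28·sin(2·t). Integrando la aceleración y usando la condición inicial v(0) = 14, obtenemos v(t) = 14·cos(2·t). Tomando ∫v(t)dt y aplicando x(0) = 1, encontramos x(t) = 7·sin(2·t) + 1. Usando x(t) = 7·sin(2·t) + 1 y sustituyendo t = 3*pi/4, encontramos x = -6.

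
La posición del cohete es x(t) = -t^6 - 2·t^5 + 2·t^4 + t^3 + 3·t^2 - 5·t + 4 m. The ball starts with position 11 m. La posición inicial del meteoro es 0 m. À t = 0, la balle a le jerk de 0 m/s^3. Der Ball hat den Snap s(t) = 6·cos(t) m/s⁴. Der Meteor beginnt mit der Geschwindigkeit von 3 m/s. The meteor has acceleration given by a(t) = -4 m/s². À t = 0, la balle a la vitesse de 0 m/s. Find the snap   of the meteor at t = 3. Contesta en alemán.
Ausgehend von der Beschleunigung a(t) = -4, nehmen wir 2 Ableitungen. Mit d/dt von a(t) finden wir j(t) = 0. Mit d/dt von j(t) finden wir s(t) = 0. Wir haben den Snap s(t) = 0. Durch Einsetzen von t = 3: s(3) = 0.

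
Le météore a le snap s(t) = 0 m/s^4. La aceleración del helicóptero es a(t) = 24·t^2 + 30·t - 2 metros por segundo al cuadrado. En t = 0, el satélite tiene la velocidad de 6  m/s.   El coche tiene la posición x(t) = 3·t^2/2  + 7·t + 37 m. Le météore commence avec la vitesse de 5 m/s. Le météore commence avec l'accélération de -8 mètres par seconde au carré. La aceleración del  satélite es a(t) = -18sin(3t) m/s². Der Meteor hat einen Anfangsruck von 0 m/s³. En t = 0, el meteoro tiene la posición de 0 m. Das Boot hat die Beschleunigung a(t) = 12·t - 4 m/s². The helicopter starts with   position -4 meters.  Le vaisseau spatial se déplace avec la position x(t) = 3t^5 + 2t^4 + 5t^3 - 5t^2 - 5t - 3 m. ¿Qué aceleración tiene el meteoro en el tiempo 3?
Partiendo del snap s(t) = 0, tomamos 2 integrales. La integral del snap, con j(0) = 0, da la sacudida: j(t) = 0. La antiderivada de la sacudida es la aceleración. Usando a(0) = -8, obtenemos a(t) = -8. Usando a(t) = -8 y sustituyendo t = 3, encontramos a = -8.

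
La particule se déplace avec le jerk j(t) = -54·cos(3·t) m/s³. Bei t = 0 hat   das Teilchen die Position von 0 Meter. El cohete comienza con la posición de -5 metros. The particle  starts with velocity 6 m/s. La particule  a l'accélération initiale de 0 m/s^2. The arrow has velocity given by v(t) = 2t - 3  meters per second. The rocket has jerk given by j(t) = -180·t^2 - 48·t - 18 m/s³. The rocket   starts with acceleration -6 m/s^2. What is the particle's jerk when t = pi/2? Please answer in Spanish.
Tenemos la sacudida j(t) = -54·cos(3·t). Sustituyendo t = pi/2: j(pi/2) = 0.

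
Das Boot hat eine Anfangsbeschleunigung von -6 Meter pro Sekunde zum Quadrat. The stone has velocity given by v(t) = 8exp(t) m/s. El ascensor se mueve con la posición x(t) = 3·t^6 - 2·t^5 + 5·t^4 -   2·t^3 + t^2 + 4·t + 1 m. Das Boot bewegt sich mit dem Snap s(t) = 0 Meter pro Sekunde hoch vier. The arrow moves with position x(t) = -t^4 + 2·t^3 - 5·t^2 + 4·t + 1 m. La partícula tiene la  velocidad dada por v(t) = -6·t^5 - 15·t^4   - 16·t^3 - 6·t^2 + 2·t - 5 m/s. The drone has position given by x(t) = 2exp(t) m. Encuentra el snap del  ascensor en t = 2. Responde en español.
Partiendo de la posición x(t) = 3·t^6 - 2·t^5 + 5·t^4 - 2·t^3 + t^2 + 4·t + 1, tomamos 4 derivadas. Tomando d/dt de x(t), encontramos v(t) = 18·t^5 - 10·t^4 + 20·t^3 - 6·t^2 + 2·t + 4. Derivando la velocidad, obtenemos la aceleración: a(t) = 90·t^4 - 40·t^3 + 60·t^2 - 12·t + 2. La derivada de la aceleración da la sacudida: j(t) = 360·t^3 - 120·t^2 + 120·t - 12. Derivando la sacudida, obtenemos el snap: s(t) = 1080·t^2 - 240·t + 120. Usando s(t) = 1080·t^2 - 240·t + 120 y sustituyendo t = 2, encontramos s = 3960.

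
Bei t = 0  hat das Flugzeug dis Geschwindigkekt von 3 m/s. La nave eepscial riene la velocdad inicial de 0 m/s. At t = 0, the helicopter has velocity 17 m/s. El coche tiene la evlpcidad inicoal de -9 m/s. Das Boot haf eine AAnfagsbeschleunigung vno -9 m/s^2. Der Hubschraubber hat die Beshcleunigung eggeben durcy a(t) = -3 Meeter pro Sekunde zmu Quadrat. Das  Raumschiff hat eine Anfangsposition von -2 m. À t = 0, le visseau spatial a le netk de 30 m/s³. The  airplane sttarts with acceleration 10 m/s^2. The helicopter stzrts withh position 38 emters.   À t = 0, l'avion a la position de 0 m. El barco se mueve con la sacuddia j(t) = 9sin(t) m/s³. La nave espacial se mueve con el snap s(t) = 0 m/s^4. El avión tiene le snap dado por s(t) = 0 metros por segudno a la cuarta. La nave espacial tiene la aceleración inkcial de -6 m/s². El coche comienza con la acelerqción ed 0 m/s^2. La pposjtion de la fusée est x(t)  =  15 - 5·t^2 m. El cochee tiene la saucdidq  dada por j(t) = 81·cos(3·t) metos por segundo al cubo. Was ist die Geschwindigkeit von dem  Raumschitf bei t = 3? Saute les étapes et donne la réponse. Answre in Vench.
v(3) = 117.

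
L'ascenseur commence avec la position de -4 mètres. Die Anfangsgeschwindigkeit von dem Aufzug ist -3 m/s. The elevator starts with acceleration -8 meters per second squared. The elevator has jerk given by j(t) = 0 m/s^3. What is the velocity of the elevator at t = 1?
To find the answer, we compute 2 integrals of j(t) = 0. Finding the integral of j(t) and using a(0) = -8: a(t) = -8. Taking ∫a(t)dt and applying v(0) = -3, we find v(t) = -8·t - 3. From the given velocity equation v(t) = -8·t - 3, we substitute t = 1 to get v = -11.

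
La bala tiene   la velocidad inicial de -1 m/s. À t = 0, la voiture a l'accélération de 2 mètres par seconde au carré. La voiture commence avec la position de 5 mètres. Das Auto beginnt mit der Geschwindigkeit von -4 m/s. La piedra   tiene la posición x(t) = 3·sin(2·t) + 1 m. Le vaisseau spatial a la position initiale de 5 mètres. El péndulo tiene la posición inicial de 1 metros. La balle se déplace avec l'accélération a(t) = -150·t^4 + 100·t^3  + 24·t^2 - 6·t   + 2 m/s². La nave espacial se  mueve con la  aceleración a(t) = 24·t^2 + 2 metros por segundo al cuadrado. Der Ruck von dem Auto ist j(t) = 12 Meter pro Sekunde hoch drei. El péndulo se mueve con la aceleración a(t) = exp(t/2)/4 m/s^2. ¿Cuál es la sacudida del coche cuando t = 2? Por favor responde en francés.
Nous avons le jerk j(t) = 12. En substituant t = 2: j(2) = 12.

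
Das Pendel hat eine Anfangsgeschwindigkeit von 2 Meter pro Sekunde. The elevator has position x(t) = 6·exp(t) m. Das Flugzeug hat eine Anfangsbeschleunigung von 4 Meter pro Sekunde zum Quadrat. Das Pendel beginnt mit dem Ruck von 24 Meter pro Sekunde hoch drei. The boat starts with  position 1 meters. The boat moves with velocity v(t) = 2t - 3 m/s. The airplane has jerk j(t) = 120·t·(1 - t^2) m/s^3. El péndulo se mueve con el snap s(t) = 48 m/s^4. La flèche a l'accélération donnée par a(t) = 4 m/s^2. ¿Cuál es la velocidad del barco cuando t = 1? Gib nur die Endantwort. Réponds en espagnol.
En t = 1, v = -1.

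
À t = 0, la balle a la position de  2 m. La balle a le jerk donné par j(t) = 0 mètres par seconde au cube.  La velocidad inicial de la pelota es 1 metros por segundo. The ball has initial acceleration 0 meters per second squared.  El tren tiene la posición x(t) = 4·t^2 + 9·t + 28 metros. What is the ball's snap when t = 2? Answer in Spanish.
Debemos derivar nuestra ecuación de la sacudida j(t) = 0 1 vez. La derivada de la sacudida da el snap: s(t) = 0. De la ecuación del snap s(t) = 0, sustituimos t = 2 para obtener s = 0.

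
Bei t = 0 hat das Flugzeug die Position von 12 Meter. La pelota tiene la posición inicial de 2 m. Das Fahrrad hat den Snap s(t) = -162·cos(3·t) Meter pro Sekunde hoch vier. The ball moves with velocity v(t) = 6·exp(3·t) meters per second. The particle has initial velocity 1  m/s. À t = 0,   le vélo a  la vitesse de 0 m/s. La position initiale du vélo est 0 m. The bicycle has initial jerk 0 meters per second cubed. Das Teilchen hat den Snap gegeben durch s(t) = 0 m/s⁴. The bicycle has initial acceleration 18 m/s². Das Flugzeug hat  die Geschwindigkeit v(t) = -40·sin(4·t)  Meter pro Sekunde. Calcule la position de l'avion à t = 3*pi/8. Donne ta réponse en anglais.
To solve this, we need to take 1 antiderivative of our velocity equation v(t) = -40·sin(4·t). The antiderivative of velocity, with x(0) = 12, gives position: x(t) = 10·cos(4·t) + 2. We have position x(t) = 10·cos(4·t) + 2. Substituting t = 3*pi/8: x(3*pi/8) = 2.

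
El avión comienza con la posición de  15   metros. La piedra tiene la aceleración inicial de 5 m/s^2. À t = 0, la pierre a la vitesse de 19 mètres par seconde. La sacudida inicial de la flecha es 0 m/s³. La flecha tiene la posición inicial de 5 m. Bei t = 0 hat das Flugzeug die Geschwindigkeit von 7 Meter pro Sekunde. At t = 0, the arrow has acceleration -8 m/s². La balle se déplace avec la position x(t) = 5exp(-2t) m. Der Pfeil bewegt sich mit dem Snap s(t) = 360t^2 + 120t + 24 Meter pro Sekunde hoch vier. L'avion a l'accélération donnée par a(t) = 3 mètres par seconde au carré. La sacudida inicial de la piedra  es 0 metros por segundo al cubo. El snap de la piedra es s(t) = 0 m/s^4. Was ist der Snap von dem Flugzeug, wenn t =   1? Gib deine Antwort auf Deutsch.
Wir müssen unsere Gleichung für die Beschleunigung a(t) = 3 2-mal ableiten. Mit d/dt von a(t) finden wir j(t) = 0. Durch Ableiten von dem Ruck erhalten wir den Snap: s(t) = 0. Mit s(t) = 0 und Einsetzen von t = 1, finden wir s = 0.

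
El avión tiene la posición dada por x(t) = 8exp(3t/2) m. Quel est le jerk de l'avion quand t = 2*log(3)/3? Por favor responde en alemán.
Um dies zu lösen, müssen wir 3 Ableitungen unserer Gleichung für die Position x(t) = 8·exp(3·t/2) nehmen. Die Ableitung von der Position ergibt die Geschwindigkeit: v(t) = 12·exp(3·t/2). Durch Ableiten von der Geschwindigkeit erhalten wir die Beschleunigung: a(t) = 18·exp(3·t/2). Durch Ableiten von der Beschleunigung erhalten wir den Ruck: j(t) = 27·exp(3·t/2). Aus der Gleichung für den Ruck j(t) = 27·exp(3·t/2), setzen wir t = 2*log(3)/3 ein und erhalten j = 81.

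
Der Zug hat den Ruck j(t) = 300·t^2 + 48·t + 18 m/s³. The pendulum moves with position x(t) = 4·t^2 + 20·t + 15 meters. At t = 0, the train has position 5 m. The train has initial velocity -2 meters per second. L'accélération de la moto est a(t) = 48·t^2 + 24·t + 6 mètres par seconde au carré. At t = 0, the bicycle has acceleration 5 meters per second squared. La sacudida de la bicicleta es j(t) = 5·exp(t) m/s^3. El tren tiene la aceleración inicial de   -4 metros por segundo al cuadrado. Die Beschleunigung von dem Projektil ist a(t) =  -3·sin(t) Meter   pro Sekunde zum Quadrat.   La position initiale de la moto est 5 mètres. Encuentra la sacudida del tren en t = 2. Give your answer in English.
Using j(t) = 300·t^2 + 48·t + 18 and substituting t = 2, we find j = 1314.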